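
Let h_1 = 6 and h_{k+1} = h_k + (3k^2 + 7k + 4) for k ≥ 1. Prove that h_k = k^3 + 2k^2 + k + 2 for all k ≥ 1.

Base case: h_1 = 6, and 1^3 + 2·1^2 + 1 + 2 = 6.
Assume h_j = j^3 + 2j^2 + j + 2.
Then h_{j+1} = h_j + (3j^2 + 7j + 4) = (j^3 + 2j^2 + j + 2) + (3j^2 + 7j + 4) = j^3 + 5j^2 + 8j + 6,
and (j+1)^3 + 2·(j+1)^2 + (j+1) + 2 = j^3 + 5j^2 + 8j + 6.
Hence h_k = k^3 + 2k^2 + k + 2 for every k ≥ 1, by induction.

h_k = k^3 + 2k^2 + k + 2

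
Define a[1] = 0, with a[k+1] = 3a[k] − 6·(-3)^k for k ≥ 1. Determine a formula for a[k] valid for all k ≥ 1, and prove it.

Claim: a[k] = 3^k + (-3)^k.

Base case: a[1] = 0, and 3^1 + (-3)^1 = 3 − 3 = 0.
Assume a[r] = 3^r + (-3)^r for some r ≥ 1.
Then a[r+1] = 3a[r] − 6·(-3)^r = 3·(3^r + (-3)^r) − 6·(-3)^r = 3^{r+1} + 3·(-3)^r − 6·(-3)^r = 3^{r+1} − 3·(-3)^r = 3^{r+1} + (-3)^{r+1}.
Hence a[k] = 3^k + (-3)^k for every k ≥ 1, by induction.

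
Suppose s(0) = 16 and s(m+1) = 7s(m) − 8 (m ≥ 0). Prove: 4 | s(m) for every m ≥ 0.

Base case: s(0) = 16 = 4·4, so 4 | s(0).
Assume 4 | s(r), so s(r) = 4t for some integer t.
Then s(r+1) = 7s(r) − 8 = 7·(4t) − 8 = 4(7t − 2), so 4 | s(r+1).
So the property holds for r+1, and by induction 4 | s(m) for all m ≥ 0.

4 | s(m)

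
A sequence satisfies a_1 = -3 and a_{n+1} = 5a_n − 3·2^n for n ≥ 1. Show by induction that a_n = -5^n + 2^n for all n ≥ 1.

Base case: a_1 = -3, and -5^1 + 2^1 = -5 + 2 = -3.
Assume a_m = -5^m + 2^m for some m ≥ 1.
Then a_{m+1} = 5a_m − 3·2^m = 5·(-5^m + 2^m) − 3·2^m = -5^{m+1} + 5·2^m − 3·2^m = -5^{m+1} + 2·2^m = -5^{m+1} + 2^{m+1}.
This completes the inductive step, so a_n = -5^n + 2^n for all n ≥ 1.

a_n = -5^n + 2^n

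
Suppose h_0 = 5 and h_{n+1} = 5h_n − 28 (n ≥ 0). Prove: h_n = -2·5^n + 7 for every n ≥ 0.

Base case: h_0 = 5, and -2·5^0 + 7 = -2 + 7 = 5.
Assume h_r = -2·5^r + 7 for some r ≥ 0.
Then h_{r+1} = 5h_r − 28 = 5·(-2·5^r + 7) − 28 = -10·5^r + 35 − 28 = -2·5^{r+1} + 7.
So the formula holds for r+1, and by induction h_n = -2·5^n + 7 for all n ≥ 0.

h_n = -2·5^n + 7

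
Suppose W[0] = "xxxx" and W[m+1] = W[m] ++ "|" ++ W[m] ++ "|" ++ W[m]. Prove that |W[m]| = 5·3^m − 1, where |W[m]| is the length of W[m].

Base case: |W[0]| = 4, and 5·3^0 − 1 = 4.
Assume |W[k]| = 5·3^k − 1.
Then |W[k+1]| = 3|W[k]| + 2 = 3(5·3^k − 1) + 2 = 5·3^{k+1} − 3 + 2 = 5·3^{k+1} − 1.
Hence |W[m]| = 5·3^m − 1 for every m ≥ 0, by induction.

|W[m]| = 5·3^m − 1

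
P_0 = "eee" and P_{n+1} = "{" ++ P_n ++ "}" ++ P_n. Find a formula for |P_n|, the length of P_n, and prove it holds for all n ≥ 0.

Claim: |P_n| = 5·2^n − 2.

Base case: |P_0| = 3, and 5·2^0 − 2 = 3.
Assume |P_r| = 5·2^r − 2.
Then |P_{r+1}| = 1 + |P_r| + 1 + |P_r| = 2|P_r| + 2 = 2(5·2^r − 2) + 2 = 5·2^{r+1} − 4 + 2 = 5·2^{r+1} − 2.
This completes the inductive step, so |P_n| = 5·2^n − 2 for all n ≥ 0.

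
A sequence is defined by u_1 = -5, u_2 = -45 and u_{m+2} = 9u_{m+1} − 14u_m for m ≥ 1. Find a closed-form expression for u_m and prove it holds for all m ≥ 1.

Claim: u_m = -7^m + 2^m.

Base cases: u_1 = -5 and -7^1 + 2^1 = -5; u_2 = -45 and -7^2 + 2^2 = -45.
Assume u_j = -7^j + 2^j for all 1 ≤ j ≤ r, where r ≥ 2.
Then u_{r+1} = 9u_r − 14u_{r−1} = 9·(-7^r + 2^r) − 14·(-7^{r−1} + 2^{r−1}) = -(9·7 − 14)7^{r−1} + (9·2 − 14)2^{r−1} = -49·7^{r−1} + 4·2^{r−1} = -7^{r+1} + 2^{r+1}.
By strong induction, u_m = -7^m + 2^m for all m ≥ 1.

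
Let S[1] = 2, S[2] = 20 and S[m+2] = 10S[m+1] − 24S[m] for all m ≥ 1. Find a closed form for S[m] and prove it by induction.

Claim: S[m] = 6^m − 4^m.

Base cases: S[1] = 2 and 6^1 − 4^1 = 2; S[2] = 20 and 6^2 − 4^2 = 20.
Assume S[i] = 6^i − 4^i for all 1 ≤ i ≤ j, where j ≥ 2.
Then S[j+1] = 10S[j] − 24S[j−1] = 10·(6^j − 4^j) − 24·(6^{j−1} − 4^{j−1}) = (10·6 − 24)6^{j−1} − (10·4 − 24)4^{j−1} = 36·6^{j−1} − 16·4^{j−1} = 6^{j+1} − 4^{j+1}.
Hence S[m] = 6^m − 4^m for every m ≥ 1, by strong induction.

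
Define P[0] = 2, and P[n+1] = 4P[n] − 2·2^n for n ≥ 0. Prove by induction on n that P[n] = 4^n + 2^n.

Base case: P[0] = 2, and 4^0 + 2^0 = 1 + 1 = 2.
Assume P[k] = 4^k + 2^k for some k ≥ 0.
Then P[k+1] = 4P[k] − 2·2^k = 4·(4^k + 2^k) − 2·2^k = 4^{k+1} + 4·2^k − 2·2^k = 4^{k+1} + 2·2^k = 4^{k+1} + 2^{k+1}.
By induction, P[n] = 4^n + 2^n for all n ≥ 0.

P[n] = 4^n + 2^n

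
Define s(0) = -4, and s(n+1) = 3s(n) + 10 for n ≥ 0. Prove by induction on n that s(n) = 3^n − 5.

Base case: s(0) = -4, and 3^0 − 5 = 1 − 5 = -4.
Assume s(m) = 3^m − 5 for some m ≥ 0.
Then s(m+1) = 3s(m) + 10 = 3·(3^m − 5) + 10 = 3^{m+1} − 15 + 10 = 3^{m+1} − 5.
Hence s(n) = 3^n − 5 for every n ≥ 0, by induction.

s(n) = 3^n − 5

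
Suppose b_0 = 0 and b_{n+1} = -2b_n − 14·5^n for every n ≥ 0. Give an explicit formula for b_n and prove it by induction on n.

Claim: b_n = 2·(-2)^n − 2·5^n.

Base case: b_0 = 0, and 2·(-2)^0 − 2·5^0 = 2 − 2 = 0.
Assume b_k = 2·(-2)^k − 2·5^k for some k ≥ 0.
Then b_{k+1} = -2b_k − 14·5^k = -2·(2·(-2)^k − 2·5^k) − 14·5^k = 2·(-2)^{k+1} + 4·5^k − 14·5^k = 2·(-2)^{k+1} − 10·5^k = 2·(-2)^{k+1} − 2·5^{k+1}.
So the formula holds for k+1, and by induction b_n = 2·(-2)^n − 2·5^n for all n ≥ 0.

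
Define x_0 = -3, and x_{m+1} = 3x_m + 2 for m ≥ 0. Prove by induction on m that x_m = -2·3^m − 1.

Base case: x_0 = -3, and -2·3^0 − 1 = -2 − 1 = -3.
Assume x_j = -2·3^j − 1 for some j ≥ 0.
Then x_{j+1} = 3x_j + 2 = 3·(-2·3^j − 1) + 2 = -6·3^j − 3 + 2 = -2·3^{j+1} − 1.
So the formula holds for j+1, and by induction x_m = -2·3^m − 1 for all m ≥ 0.

x_m = -2·3^m − 1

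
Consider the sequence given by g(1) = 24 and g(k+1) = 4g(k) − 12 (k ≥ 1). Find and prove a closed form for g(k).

Claim: g(k) = 5·4^k + 4.

Base case: g(1) = 24, and 5·4^1 + 4 = 20 + 4 = 24.
Assume g(j) = 5·4^j + 4 for some j ≥ 1.
Then g(j+1) = 4g(j) − 12 = 4·(5·4^j + 4) − 12 = 20·4^j + 16 − 12 = 5·4^{j+1} + 4.
Hence g(k) = 5·4^k + 4 for every k ≥ 1, by induction.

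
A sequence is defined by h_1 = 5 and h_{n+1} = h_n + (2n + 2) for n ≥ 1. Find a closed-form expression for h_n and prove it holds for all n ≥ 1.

Claim: h_n = n^2 + n + 3.

Base case: h_1 = 5, and 1^2 + 1 + 3 = 5.
Assume h_r = r^2 + r + 3.
Then h_{r+1} = h_r + (2r + 2) = (r^2 + r + 3) + (2r + 2) = r^2 + 3r + 5,
and (r+1)^2 + (r+1) + 3 = r^2 + 3r + 5.
Hence h_n = n^2 + n + 3 for every n ≥ 1, by induction.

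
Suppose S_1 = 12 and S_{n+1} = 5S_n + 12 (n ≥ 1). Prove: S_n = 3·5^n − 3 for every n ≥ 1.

Base case: S_1 = 12, and 3·5^1 − 3 = 15 − 3 = 12.
Assume S_m = 3·5^m − 3 for some m ≥ 1.
Then S_{m+1} = 5S_m + 12 = 5·(3·5^m − 3) + 12 = 15·5^m − 15 + 12 = 3·5^{m+1} − 3.
So the formula holds for m+1, and by induction S_n = 3·5^n − 3 for all n ≥ 1.

S_n = 3·5^n − 3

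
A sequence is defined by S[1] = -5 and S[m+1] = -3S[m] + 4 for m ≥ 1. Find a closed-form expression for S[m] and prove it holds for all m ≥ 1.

Claim: S[m] = 2·(-3)^m + 1.

Base case: S[1] = -5, and 2·(-3)^1 + 1 = -6 + 1 = -5.
Assume S[r] = 2·(-3)^r + 1 for some r ≥ 1.
Then S[r+1] = -3S[r] + 4 = -3·(2·(-3)^r + 1) + 4 = -6·(-3)^r − 3 + 4 = 2·(-3)^{r+1} + 1.
By induction, S[m] = 2·(-3)^m + 1 for all m ≥ 1.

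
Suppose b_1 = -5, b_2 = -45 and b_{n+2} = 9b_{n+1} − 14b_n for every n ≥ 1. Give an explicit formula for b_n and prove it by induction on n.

Claim: b_n = 2^n − 7^n.

Base cases: b_1 = -5 and 2^1 − 7^1 = -5; b_2 = -45 and 2^2 − 7^2 = -45.
Assume b_j = 2^j − 7^j for all 1 ≤ j ≤ k, where k ≥ 2.
Then b_{k+1} = 9b_k − 14b_{k−1} = 9·(2^k − 7^k) − 14·(2^{k−1} − 7^{k−1}) = (9·2 − 14)2^{k−1} − (9·7 − 14)7^{k−1} = 4·2^{k−1} − 49·7^{k−1} = 2^{k+1} − 7^{k+1}.
So the formula holds for k+1, and by strong induction b_n = 2^n − 7^n for all n ≥ 1.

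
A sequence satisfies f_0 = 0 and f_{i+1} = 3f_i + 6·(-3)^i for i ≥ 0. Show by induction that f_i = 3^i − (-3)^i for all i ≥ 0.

Base case: f_0 = 0, and 3^0 − (-3)^0 = 1 − 1 = 0.
Assume f_m = 3^m − (-3)^m for some m ≥ 0.
Then f_{m+1} = 3f_m + 6·(-3)^m = 3·(3^m − (-3)^m) + 6·(-3)^m = 3^{m+1} − 3·(-3)^m + 6·(-3)^m = 3^{m+1} + 3·(-3)^m = 3^{m+1} − (-3)^{m+1}.
By induction, f_i = 3^i − (-3)^i for all i ≥ 0.

f_i = 3^i − (-3)^i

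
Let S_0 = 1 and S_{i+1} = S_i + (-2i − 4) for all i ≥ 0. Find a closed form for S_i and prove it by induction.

Claim: S_i = -i^2 − 3i + 1.

Base case: S_0 = 1, and -0^2 − 3·0 + 1 = 1.
Assume S_m = -m^2 − 3m + 1.
Then S_{m+1} = S_m + (-2m − 4) = (-m^2 − 3m + 1) + (-2m − 4) = -m^2 − 5m − 3,
and -(m+1)^2 − 3·(m+1) + 1 = -m^2 − 5m − 3.
This completes the inductive step, so S_i = -i^2 − 3i + 1 for all i ≥ 0.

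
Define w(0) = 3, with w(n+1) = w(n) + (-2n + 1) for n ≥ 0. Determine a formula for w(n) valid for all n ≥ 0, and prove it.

Claim: w(n) = -n^2 + 2n + 3.

Base case: w(0) = 3, and -0^2 + 2·0 + 3 = 3.
Assume w(r) = -r^2 + 2r + 3.
Then w(r+1) = w(r) + (-2r + 1) = (-r^2 + 2r + 3) + (-2r + 1) = -r^2 + 4,
and -(r+1)^2 + 2·(r+1) + 3 = -r^2 + 4.
By induction, w(n) = -n^2 + 2n + 3 for all n ≥ 0.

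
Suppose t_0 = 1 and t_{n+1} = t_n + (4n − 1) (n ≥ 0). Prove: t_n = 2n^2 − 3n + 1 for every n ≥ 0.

Base case: t_0 = 1, and 2·0^2 − 3·0 + 1 = 1.
Assume t_j = 2j^2 − 3j + 1.
Then t_{j+1} = t_j + (4j − 1) = (2j^2 − 3j + 1) + (4j − 1) = 2j^2 + j,
and 2·(j+1)^2 − 3·(j+1) + 1 = 2j^2 + j.
This completes the inductive step, so t_n = 2n^2 − 3n + 1 for all n ≥ 0.

t_n = 2n^2 − 3n + 1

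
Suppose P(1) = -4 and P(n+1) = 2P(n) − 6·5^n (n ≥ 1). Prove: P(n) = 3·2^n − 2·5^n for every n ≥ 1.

Base case: P(1) = -4, and 3·2^1 − 2·5^1 = 6 − 10 = -4.
Assume P(k) = 3·2^k − 2·5^k for some k ≥ 1.
Then P(k+1) = 2P(k) − 6·5^k = 2·(3·2^k − 2·5^k) − 6·5^k = 3·2^{k+1} − 4·5^k − 6·5^k = 3·2^{k+1} − 10·5^k = 3·2^{k+1} − 2·5^{k+1}.
Hence P(n) = 3·2^n − 2·5^n for every n ≥ 1, by induction.

P(n) = 3·2^n − 2·5^n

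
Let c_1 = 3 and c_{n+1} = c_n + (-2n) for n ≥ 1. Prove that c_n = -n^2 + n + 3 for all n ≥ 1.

Base case: c_1 = 3, and -1^2 + 1 + 3 = 3.
Assume c_r = -r^2 + r + 3.
Then c_{r+1} = c_r + (-2r) = (-r^2 + r + 3) + (-2r) = -r^2 − r + 3,
and -(r+1)^2 + (r+1) + 3 = -r^2 − r + 3.
This completes the inductive step, so c_n = -n^2 + n + 3 for all n ≥ 1.

c_n = -n^2 + n + 3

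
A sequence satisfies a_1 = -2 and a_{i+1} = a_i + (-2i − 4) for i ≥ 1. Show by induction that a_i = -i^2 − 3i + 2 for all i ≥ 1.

Base case: a_1 = -2, and -1^2 − 3·1 + 2 = -2.
Assume a_j = -j^2 − 3j + 2.
Then a_{j+1} = a_j + (-2j − 4) = (-j^2 − 3j + 2) + (-2j − 4) = -j^2 − 5j − 2,
and -(j+1)^2 − 3·(j+1) + 2 = -j^2 − 5j − 2.
By induction, a_i = -i^2 − 3i + 2 for all i ≥ 1.

a_i = -i^2 − 3i + 2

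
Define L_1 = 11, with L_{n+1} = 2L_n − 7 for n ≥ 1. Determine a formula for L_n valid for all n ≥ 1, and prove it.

Claim: L_n = 2^{n+1} + 7.

Base case: L_1 = 11, and 2^{1+1} + 7 = 4 + 7 = 11.
Assume L_j = 2^{j+1} + 7 for some j ≥ 1.
Then L_{j+1} = 2L_j − 7 = 2·(2^{j+1} + 7) − 7 = 2^{j+2} + 14 − 7 = 2^{j+2} + 7.
This completes the inductive step, so L_n = 2^{n+1} + 7 for all n ≥ 1.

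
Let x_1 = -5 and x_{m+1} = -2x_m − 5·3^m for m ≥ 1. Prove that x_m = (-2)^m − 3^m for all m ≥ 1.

Base case: x_1 = -5, and (-2)^1 − 3^1 = -2 − 3 = -5.
Assume x_r = (-2)^r − 3^r for some r ≥ 1.
Then x_{r+1} = -2x_r − 5·3^r = -2·((-2)^r − 3^r) − 5·3^r = (-2)^{r+1} + 2·3^r − 5·3^r = (-2)^{r+1} − 3·3^r = (-2)^{r+1} − 3^{r+1}.
So the formula holds for r+1, and by induction x_m = (-2)^m − 3^m for all m ≥ 1.

x_m = (-2)^m − 3^m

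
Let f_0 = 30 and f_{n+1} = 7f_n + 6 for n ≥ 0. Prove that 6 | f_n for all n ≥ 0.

Base case: f_0 = 30 = 6·5, so 6 | f_0.
Assume 6 | f_j, so f_j = 6t for some integer t.
Then f_{j+1} = 7f_j + 6 = 7·(6t) + 6 = 6(7t + 1), so 6 | f_{j+1}.
Hence 6 | f_n for every n ≥ 0, by induction.

6 | f_n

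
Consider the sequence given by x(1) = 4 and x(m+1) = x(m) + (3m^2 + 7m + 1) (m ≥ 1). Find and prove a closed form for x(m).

Claim: x(m) = m^3 + 2m^2 − 2m + 3.

Base case: x(1) = 4, and 1^3 + 2·1^2 − 2·1 + 3 = 4.
Assume x(j) = j^3 + 2j^2 − 2j + 3.
Then x(j+1) = x(j) + (3j^2 + 7j + 1) = (j^3 + 2j^2 − 2j + 3) + (3j^2 + 7j + 1) = j^3 + 5j^2 + 5j + 4,
and (j+1)^3 + 2·(j+1)^2 − 2·(j+1) + 3 = j^3 + 5j^2 + 5j + 4.
By induction, x(m) = m^3 + 2m^2 − 2m + 3 for all m ≥ 1.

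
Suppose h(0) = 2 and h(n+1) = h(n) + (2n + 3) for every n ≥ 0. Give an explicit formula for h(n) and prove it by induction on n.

Claim: h(n) = n^2 + 2n + 2.

Base case: h(0) = 2, and 0^2 + 2·0 + 2 = 2.
Assume h(m) = m^2 + 2m + 2.
Then h(m+1) = h(m) + (2m + 3) = (m^2 + 2m + 2) + (2m + 3) = m^2 + 4m + 5,
and (m+1)^2 + 2·(m+1) + 2 = m^2 + 4m + 5.
By induction, h(n) = n^2 + 2n + 2 for all n ≥ 0.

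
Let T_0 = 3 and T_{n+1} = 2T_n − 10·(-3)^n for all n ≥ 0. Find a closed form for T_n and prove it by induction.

Claim: T_n = 2^n + 2·(-3)^n.

Base case: T_0 = 3, and 2^0 + 2·(-3)^0 = 1 + 2 = 3.
Assume T_j = 2^j + 2·(-3)^j for some j ≥ 0.
Then T_{j+1} = 2T_j − 10·(-3)^j = 2·(2^j + 2·(-3)^j) − 10·(-3)^j = 2^{j+1} + 4·(-3)^j − 10·(-3)^j = 2^{j+1} − 6·(-3)^j = 2^{j+1} + 2·(-3)^{j+1}.
By induction, T_n = 2^n + 2·(-3)^n for all n ≥ 0.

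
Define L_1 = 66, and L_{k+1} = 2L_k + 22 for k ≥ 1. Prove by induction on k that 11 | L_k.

Base case: L_1 = 66 = 11·6, so 11 | L_1.
Assume 11 | L_r, so L_r = 11t for some integer t.
Then L_{r+1} = 2L_r + 22 = 2·(11t) + 22 = 11(2t + 2), so 11 | L_{r+1}.
By induction, 11 | L_k for all k ≥ 1.

11 | L_k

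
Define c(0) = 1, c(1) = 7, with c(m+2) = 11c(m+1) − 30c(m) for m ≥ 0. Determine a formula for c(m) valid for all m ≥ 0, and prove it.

Claim: c(m) = 2·6^m − 5^m.

Base cases: c(0) = 1 and 2·6^0 − 5^0 = 1; c(1) = 7 and 2·6^1 − 5^1 = 7.
Assume c(i) = 2·6^i − 5^i for all 0 ≤ i ≤ j, where j ≥ 1.
Then c(j+1) = 11c(j) − 30c(j−1) = 11·(2·6^j − 5^j) − 30·(2·6^{j−1} − 5^{j−1}) = 2·(11·6 − 30)6^{j−1} − (11·5 − 30)5^{j−1} = 72·6^{j−1} − 25·5^{j−1} = 2·6^{j+1} − 5^{j+1}.
Hence c(m) = 2·6^m − 5^m for every m ≥ 0, by strong induction.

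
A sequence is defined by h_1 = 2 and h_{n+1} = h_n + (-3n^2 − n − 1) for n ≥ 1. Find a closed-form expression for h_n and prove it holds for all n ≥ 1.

Claim: h_n = -n^3 + n^2 − n + 3.

Base case: h_1 = 2, and -1^3 + 1^2 − 1 + 3 = 2.
Assume h_k = -k^3 + k^2 − k + 3.
Then h_{k+1} = h_k + (-3k^2 − k − 1) = (-k^3 + k^2 − k + 3) + (-3k^2 − k − 1) = -k^3 − 2k^2 − 2k + 2,
and -(k+1)^3 + (k+1)^2 − (k+1) + 3 = -k^3 − 2k^2 − 2k + 2.
This completes the inductive step, so h_n = -n^3 + n^2 − n + 3 for all n ≥ 1.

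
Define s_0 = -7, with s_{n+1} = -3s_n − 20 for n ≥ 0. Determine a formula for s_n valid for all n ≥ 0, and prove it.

Claim: s_n = -2·(-3)^n − 5.

Base case: s_0 = -7, and -2·(-3)^0 − 5 = -2 − 5 = -7.
Assume s_m = -2·(-3)^m − 5 for some m ≥ 0.
Then s_{m+1} = -3s_m − 20 = -3·(-2·(-3)^m − 5) − 20 = 6·(-3)^m + 15 − 20 = -2·(-3)^{m+1} − 5.
This completes the inductive step, so s_n = -2·(-3)^n − 5 for all n ≥ 0.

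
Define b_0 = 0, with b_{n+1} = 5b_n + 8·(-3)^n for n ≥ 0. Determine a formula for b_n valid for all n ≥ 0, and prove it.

Claim: b_n = 5^n − (-3)^n.

Base case: b_0 = 0, and 5^0 − (-3)^0 = 1 − 1 = 0.
Assume b_m = 5^m − (-3)^m for some m ≥ 0.
Then b_{m+1} = 5b_m + 8·(-3)^m = 5·(5^m − (-3)^m) + 8·(-3)^m = 5^{m+1} − 5·(-3)^m + 8·(-3)^m = 5^{m+1} + 3·(-3)^m = 5^{m+1} − (-3)^{m+1}.
So the formula holds for m+1, and by induction b_n = 5^n − (-3)^n for all n ≥ 0.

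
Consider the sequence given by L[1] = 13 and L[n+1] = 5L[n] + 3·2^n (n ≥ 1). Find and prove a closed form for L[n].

Claim: L[n] = 3·5^n − 2^n.

Base case: L[1] = 13, and 3·5^1 − 2^1 = 15 − 2 = 13.
Assume L[j] = 3·5^j − 2^j for some j ≥ 1.
Then L[j+1] = 5L[j] + 3·2^j = 5·(3·5^j − 2^j) + 3·2^j = 3·5^{j+1} − 5·2^j + 3·2^j = 3·5^{j+1} − 2·2^j = 3·5^{j+1} − 2^{j+1}.
By induction, L[n] = 3·5^n − 2^n for all n ≥ 1.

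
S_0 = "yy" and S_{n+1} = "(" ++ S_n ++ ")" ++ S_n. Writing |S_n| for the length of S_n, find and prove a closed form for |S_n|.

Claim: |S_n| = 2^{n+2} − 2.

Base case: |S_0| = 2, and 2^{0+2} − 2 = 2.
Assume |S_j| = 2^{j+2} − 2.
Then |S_{j+1}| = 1 + |S_j| + 1 + |S_j| = 2|S_j| + 2 = 2(2^{j+2} − 2) + 2 = 2^{j+3} − 4 + 2 = 2^{j+3} − 2.
By induction, |S_n| = 2^{n+2} − 2 for all n ≥ 0.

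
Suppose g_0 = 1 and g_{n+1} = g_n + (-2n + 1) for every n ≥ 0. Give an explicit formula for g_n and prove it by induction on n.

Claim: g_n = -n^2 + 2n + 1.

Base case: g_0 = 1, and -0^2 + 2·0 + 1 = 1.
Assume g_r = -r^2 + 2r + 1.
Then g_{r+1} = g_r + (-2r + 1) = (-r^2 + 2r + 1) + (-2r + 1) = -r^2 + 2,
and -(r+1)^2 + 2·(r+1) + 1 = -r^2 + 2.
By induction, g_n = -n^2 + 2n + 1 for all n ≥ 0.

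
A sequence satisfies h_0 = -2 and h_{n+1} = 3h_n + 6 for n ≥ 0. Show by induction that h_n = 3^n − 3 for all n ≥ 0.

Base case: h_0 = -2, and 3^0 − 3 = 1 − 3 = -2.
Assume h_j = 3^j − 3 for some j ≥ 0.
Then h_{j+1} = 3h_j + 6 = 3·(3^j − 3) + 6 = 3^{j+1} − 9 + 6 = 3^{j+1} − 3.
Hence h_n = 3^n − 3 for every n ≥ 0, by induction.

h_n = 3^n − 3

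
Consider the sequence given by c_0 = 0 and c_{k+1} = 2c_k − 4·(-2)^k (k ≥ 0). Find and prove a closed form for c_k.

Claim: c_k = -2^k + (-2)^k.

Base case: c_0 = 0, and -2^0 + (-2)^0 = -1 + 1 = 0.
Assume c_m = -2^m + (-2)^m for some m ≥ 0.
Then c_{m+1} = 2c_m − 4·(-2)^m = 2·(-2^m + (-2)^m) − 4·(-2)^m = -2^{m+1} + 2·(-2)^m − 4·(-2)^m = -2^{m+1} − 2·(-2)^m = -2^{m+1} + (-2)^{m+1}.
So the formula holds for m+1, and by induction c_k = -2^k + (-2)^k for all k ≥ 0.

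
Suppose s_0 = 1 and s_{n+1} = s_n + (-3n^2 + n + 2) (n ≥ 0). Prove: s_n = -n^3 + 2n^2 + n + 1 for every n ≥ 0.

Base case: s_0 = 1, and -0^3 + 2·0^2 + 0 + 1 = 1.
Assume s_j = -j^3 + 2j^2 + j + 1.
Then s_{j+1} = s_j + (-3j^2 + j + 2) = (-j^3 + 2j^2 + j + 1) + (-3j^2 + j + 2) = -j^3 − j^2 + 2j + 3,
and -(j+1)^3 + 2·(j+1)^2 + (j+1) + 1 = -j^3 − j^2 + 2j + 3.
By induction, s_n = -n^3 + 2n^2 + n + 1 for all n ≥ 0.

s_n = -n^3 + 2n^2 + n + 1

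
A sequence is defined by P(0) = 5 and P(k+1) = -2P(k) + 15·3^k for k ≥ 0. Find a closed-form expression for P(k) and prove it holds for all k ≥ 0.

Claim: P(k) = 2·(-2)^k + 3·3^k.

Base case: P(0) = 5, and 2·(-2)^0 + 3·3^0 = 2 + 3 = 5.
Assume P(m) = 2·(-2)^m + 3·3^m for some m ≥ 0.
Then P(m+1) = -2P(m) + 15·3^m = -2·(2·(-2)^m + 3·3^m) + 15·3^m = 2·(-2)^{m+1} − 6·3^m + 15·3^m = 2·(-2)^{m+1} + 9·3^m = 2·(-2)^{m+1} + 3·3^{m+1}.
This completes the inductive step, so P(k) = 2·(-2)^k + 3·3^k for all k ≥ 0.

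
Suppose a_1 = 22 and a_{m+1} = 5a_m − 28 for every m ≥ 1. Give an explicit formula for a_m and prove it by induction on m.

Claim: a_m = 3·5^m + 7.

Base case: a_1 = 22, and 3·5^1 + 7 = 15 + 7 = 22.
Assume a_r = 3·5^r + 7 for some r ≥ 1.
Then a_{r+1} = 5a_r − 28 = 5·(3·5^r + 7) − 28 = 15·5^r + 35 − 28 = 3·5^{r+1} + 7.
This completes the inductive step, so a_m = 3·5^m + 7 for all m ≥ 1.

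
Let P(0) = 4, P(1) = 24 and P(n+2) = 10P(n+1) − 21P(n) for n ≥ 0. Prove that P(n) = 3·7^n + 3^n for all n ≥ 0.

Base cases: P(0) = 4 and 3·7^0 + 3^0 = 4; P(1) = 24 and 3·7^1 + 3^1 = 24.
Assume P(j) = 3·7^j + 3^j for all 0 ≤ j ≤ m, where m ≥ 1.
Then P(m+1) = 10P(m) − 21P(m−1) = 10·(3·7^m + 3^m) − 21·(3·7^{m−1} + 3^{m−1}) = 3·(10·7 − 21)7^{m−1} + (10·3 − 21)3^{m−1} = 147·7^{m−1} + 9·3^{m−1} = 3·7^{m+1} + 3^{m+1}.
Hence P(n) = 3·7^n + 3^n for every n ≥ 0, by strong induction.

P(n) = 3·7^n + 3^n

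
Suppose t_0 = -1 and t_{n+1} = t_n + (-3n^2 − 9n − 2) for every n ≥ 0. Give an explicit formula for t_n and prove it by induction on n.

Claim: t_n = -n^3 − 3n^2 + 2n − 1.

Base case: t_0 = -1, and -0^3 − 3·0^2 + 2·0 − 1 = -1.
Assume t_m = -m^3 − 3m^2 + 2m − 1.
Then t_{m+1} = t_m + (-3m^2 − 9m − 2) = (-m^3 − 3m^2 + 2m − 1) + (-3m^2 − 9m − 2) = -m^3 − 6m^2 − 7m − 3,
and -(m+1)^3 − 3·(m+1)^2 + 2·(m+1) − 1 = -m^3 − 6m^2 − 7m − 3.
This completes the inductive step, so t_n = -n^3 − 3n^2 + 2n − 1 for all n ≥ 0.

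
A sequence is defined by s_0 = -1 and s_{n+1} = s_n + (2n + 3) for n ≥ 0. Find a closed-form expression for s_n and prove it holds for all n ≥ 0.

Claim: s_n = n^2 + 2n − 1.

Base case: s_0 = -1, and 0^2 + 2·0 − 1 = -1.
Assume s_m = m^2 + 2m − 1.
Then s_{m+1} = s_m + (2m + 3) = (m^2 + 2m − 1) + (2m + 3) = m^2 + 4m + 2,
and (m+1)^2 + 2·(m+1) − 1 = m^2 + 4m + 2.
This completes the inductive step, so s_n = n^2 + 2n − 1 for all n ≥ 0.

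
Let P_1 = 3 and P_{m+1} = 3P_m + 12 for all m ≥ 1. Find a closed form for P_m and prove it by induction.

Claim: P_m = 3^{m+1} − 6.

Base case: P_1 = 3, and 3^{1+1} − 6 = 9 − 6 = 3.
Assume P_k = 3^{k+1} − 6 for some k ≥ 1.
Then P_{k+1} = 3P_k + 12 = 3·(3^{k+1} − 6) + 12 = 3^{k+2} − 18 + 12 = 3^{k+2} − 6.
By induction, P_m = 3^{m+1} − 6 for all m ≥ 1.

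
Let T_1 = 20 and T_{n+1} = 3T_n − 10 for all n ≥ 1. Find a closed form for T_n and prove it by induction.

Claim: T_n = 5·3^n + 5.

Base case: T_1 = 20, and 5·3^1 + 5 = 15 + 5 = 20.
Assume T_m = 5·3^m + 5 for some m ≥ 1.
Then T_{m+1} = 3T_m − 10 = 3·(5·3^m + 5) − 10 = 15·3^m + 15 − 10 = 5·3^{m+1} + 5.
So the formula holds for m+1, and by induction T_n = 5·3^n + 5 for all n ≥ 1.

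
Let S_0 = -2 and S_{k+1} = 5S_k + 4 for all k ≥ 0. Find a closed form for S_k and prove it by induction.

Claim: S_k = -5^k − 1.

Base case: S_0 = -2, and -5^0 − 1 = -1 − 1 = -2.
Assume S_r = -5^r − 1 for some r ≥ 0.
Then S_{r+1} = 5S_r + 4 = 5·(-5^r − 1) + 4 = -5^{r+1} − 5 + 4 = -5^{r+1} − 1.
Hence S_k = -5^k − 1 for every k ≥ 0, by induction.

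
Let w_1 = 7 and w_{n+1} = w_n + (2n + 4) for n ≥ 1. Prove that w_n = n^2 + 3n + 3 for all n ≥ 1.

Base case: w_1 = 7, and 1^2 + 3·1 + 3 = 7.
Assume w_m = m^2 + 3m + 3.
Then w_{m+1} = w_m + (2m + 4) = (m^2 + 3m + 3) + (2m + 4) = m^2 + 5m + 7,
and (m+1)^2 + 3·(m+1) + 3 = m^2 + 5m + 7.
Hence w_n = n^2 + 3n + 3 for every n ≥ 1, by induction.

w_n = n^2 + 3n + 3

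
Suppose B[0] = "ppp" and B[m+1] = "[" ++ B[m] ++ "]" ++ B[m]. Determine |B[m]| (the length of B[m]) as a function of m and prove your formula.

Claim: |B[m]| = 5·2^m − 2.

Base case: |B[0]| = 3, and 5·2^0 − 2 = 3.
Assume |B[r]| = 5·2^r − 2.
Then |B[r+1]| = 1 + |B[r]| + 1 + |B[r]| = 2|B[r]| + 2 = 2(5·2^r − 2) + 2 = 5·2^{r+1} − 4 + 2 = 5·2^{r+1} − 2.
This completes the inductive step, so |B[m]| = 5·2^m − 2 for all m ≥ 0.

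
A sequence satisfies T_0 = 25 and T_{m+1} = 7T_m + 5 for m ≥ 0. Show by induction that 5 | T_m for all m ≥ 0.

Base case: T_0 = 25 = 5·5, so 5 | T_0.
Assume 5 | T_k, so T_k = 5t for some integer t.
Then T_{k+1} = 7T_k + 5 = 7·(5t) + 5 = 5(7t + 1), so 5 | T_{k+1}.
So the property holds for k+1, and by induction 5 | T_m for all m ≥ 0.

5 | T_m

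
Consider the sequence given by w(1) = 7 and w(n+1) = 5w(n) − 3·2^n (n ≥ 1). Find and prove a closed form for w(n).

Claim: w(n) = 5^n + 2^n.

Base case: w(1) = 7, and 5^1 + 2^1 = 5 + 2 = 7.
Assume w(r) = 5^r + 2^r for some r ≥ 1.
Then w(r+1) = 5w(r) − 3·2^r = 5·(5^r + 2^r) − 3·2^r = 5^{r+1} + 5·2^r − 3·2^r = 5^{r+1} + 2·2^r = 5^{r+1} + 2^{r+1}.
Hence w(n) = 5^n + 2^n for every n ≥ 1, by induction.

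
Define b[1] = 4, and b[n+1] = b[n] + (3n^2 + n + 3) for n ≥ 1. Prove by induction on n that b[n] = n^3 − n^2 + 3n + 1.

Base case: b[1] = 4, and 1^3 − 1^2 + 3·1 + 1 = 4.
Assume b[m] = m^3 − m^2 + 3m + 1.
Then b[m+1] = b[m] + (3m^2 + m + 3) = (m^3 − m^2 + 3m + 1) + (3m^2 + m + 3) = m^3 + 2m^2 + 4m + 4,
and (m+1)^3 − (m+1)^2 + 3·(m+1) + 1 = m^3 + 2m^2 + 4m + 4.
Hence b[n] = n^3 − n^2 + 3n + 1 for every n ≥ 1, by induction.

b[n] = n^3 − n^2 + 3n + 1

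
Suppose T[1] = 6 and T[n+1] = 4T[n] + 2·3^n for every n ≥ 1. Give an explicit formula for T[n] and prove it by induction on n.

Claim: T[n] = 3·4^n − 2·3^n.

Base case: T[1] = 6, and 3·4^1 − 2·3^1 = 12 − 6 = 6.
Assume T[m] = 3·4^m − 2·3^m for some m ≥ 1.
Then T[m+1] = 4T[m] + 2·3^m = 4·(3·4^m − 2·3^m) + 2·3^m = 3·4^{m+1} − 8·3^m + 2·3^m = 3·4^{m+1} − 6·3^m = 3·4^{m+1} − 2·3^{m+1}.
So the formula holds for m+1, and by induction T[n] = 3·4^n − 2·3^n for all n ≥ 1.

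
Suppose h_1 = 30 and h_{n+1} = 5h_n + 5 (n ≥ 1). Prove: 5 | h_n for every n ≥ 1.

Base case: h_1 = 30 = 5·6, so 5 | h_1.
Assume 5 | h_m, so h_m = 5t for some integer t.
Then h_{m+1} = 5h_m + 5 = 5·(5t) + 5 = 5(5t + 1), so 5 | h_{m+1}.
This completes the inductive step, so 5 | h_n for all n ≥ 1.

5 | h_n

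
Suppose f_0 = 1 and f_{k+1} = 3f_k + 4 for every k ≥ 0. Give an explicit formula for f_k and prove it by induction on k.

Claim: f_k = 3^{k+1} − 2.

Base case: f_0 = 1, and 3^{0+1} − 2 = 3 − 2 = 1.
Assume f_j = 3^{j+1} − 2 for some j ≥ 0.
Then f_{j+1} = 3f_j + 4 = 3·(3^{j+1} − 2) + 4 = 3^{j+2} − 6 + 4 = 3^{j+2} − 2.
By induction, f_k = 3^{k+1} − 2 for all k ≥ 0.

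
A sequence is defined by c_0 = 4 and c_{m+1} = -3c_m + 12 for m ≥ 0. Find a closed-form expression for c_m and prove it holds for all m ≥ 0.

Claim: c_m = (-3)^m + 3.

Base case: c_0 = 4, and (-3)^0 + 3 = 1 + 3 = 4.
Assume c_k = (-3)^k + 3 for some k ≥ 0.
Then c_{k+1} = -3c_k + 12 = -3·((-3)^k + 3) + 12 = -3·(-3)^k − 9 + 12 = (-3)^{k+1} + 3.
By induction, c_m = (-3)^m + 3 for all m ≥ 0.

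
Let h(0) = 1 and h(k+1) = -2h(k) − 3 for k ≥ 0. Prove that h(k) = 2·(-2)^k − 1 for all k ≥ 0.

Base case: h(0) = 1, and 2·(-2)^0 − 1 = 2 − 1 = 1.
Assume h(m) = 2·(-2)^m − 1 for some m ≥ 0.
Then h(m+1) = -2h(m) − 3 = -2·(2·(-2)^m − 1) − 3 = -4·(-2)^m + 2 − 3 = 2·(-2)^{m+1} − 1.
So the formula holds for m+1, and by induction h(k) = 2·(-2)^k − 1 for all k ≥ 0.

h(k) = 2·(-2)^k − 1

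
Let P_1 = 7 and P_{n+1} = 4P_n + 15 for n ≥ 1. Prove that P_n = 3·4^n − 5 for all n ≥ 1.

Base case: P_1 = 7, and 3·4^1 − 5 = 12 − 5 = 7.
Assume P_m = 3·4^m − 5 for some m ≥ 1.
Then P_{m+1} = 4P_m + 15 = 4·(3·4^m − 5) + 15 = 12·4^m − 20 + 15 = 3·4^{m+1} − 5.
This completes the inductive step, so P_n = 3·4^n − 5 for all n ≥ 1.

P_n = 3·4^n − 5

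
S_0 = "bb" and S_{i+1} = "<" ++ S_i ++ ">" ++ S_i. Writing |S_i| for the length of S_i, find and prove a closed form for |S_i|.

Claim: |S_i| = 2^{i+2} − 2.

Base case: |S_0| = 2, and 2^{0+2} − 2 = 2.
Assume |S_j| = 2^{j+2} − 2.
Then |S_{j+1}| = 1 + |S_j| + 1 + |S_j| = 2|S_j| + 2 = 2(2^{j+2} − 2) + 2 = 2^{j+3} − 4 + 2 = 2^{j+3} − 2.
By induction, |S_i| = 2^{i+2} − 2 for all i ≥ 0.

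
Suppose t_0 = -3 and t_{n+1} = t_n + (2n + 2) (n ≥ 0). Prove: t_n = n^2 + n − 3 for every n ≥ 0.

Base case: t_0 = -3, and 0^2 + 0 − 3 = -3.
Assume t_j = j^2 + j − 3.
Then t_{j+1} = t_j + (2j + 2) = (j^2 + j − 3) + (2j + 2) = j^2 + 3j − 1,
and (j+1)^2 + (j+1) − 3 = j^2 + 3j − 1.
Hence t_n = n^2 + n − 3 for every n ≥ 0, by induction.

t_n = n^2 + n − 3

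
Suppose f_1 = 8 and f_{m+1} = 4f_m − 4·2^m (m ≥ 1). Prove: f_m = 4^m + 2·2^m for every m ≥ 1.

Base case: f_1 = 8, and 4^1 + 2·2^1 = 4 + 4 = 8.
Assume f_k = 4^k + 2·2^k for some k ≥ 1.
Then f_{k+1} = 4f_k − 4·2^k = 4·(4^k + 2·2^k) − 4·2^k = 4^{k+1} + 8·2^k − 4·2^k = 4^{k+1} + 4·2^k = 4^{k+1} + 2·2^{k+1}.
So the formula holds for k+1, and by induction f_m = 4^m + 2·2^m for all m ≥ 1.

f_m = 4^m + 2·2^m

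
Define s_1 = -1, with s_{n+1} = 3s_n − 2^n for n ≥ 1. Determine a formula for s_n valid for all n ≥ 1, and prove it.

Claim: s_n = -3^n + 2^n.

Base case: s_1 = -1, and -3^1 + 2^1 = -3 + 2 = -1.
Assume s_j = -3^j + 2^j for some j ≥ 1.
Then s_{j+1} = 3s_j − 2^j = 3·(-3^j + 2^j) − 2^j = -3^{j+1} + 3·2^j − 2^j = -3^{j+1} + 2·2^j = -3^{j+1} + 2^{j+1}.
This completes the inductive step, so s_n = -3^n + 2^n for all n ≥ 1.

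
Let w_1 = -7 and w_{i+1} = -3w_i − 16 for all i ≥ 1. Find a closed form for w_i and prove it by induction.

Claim: w_i = (-3)^i − 4.

Base case: w_1 = -7, and (-3)^1 − 4 = -3 − 4 = -7.
Assume w_r = (-3)^r − 4 for some r ≥ 1.
Then w_{r+1} = -3w_r − 16 = -3·((-3)^r − 4) − 16 = -3·(-3)^r + 12 − 16 = (-3)^{r+1} − 4.
By induction, w_i = (-3)^i − 4 for all i ≥ 1.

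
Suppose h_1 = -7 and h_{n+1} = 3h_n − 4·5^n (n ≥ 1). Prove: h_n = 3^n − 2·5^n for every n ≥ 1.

Base case: h_1 = -7, and 3^1 − 2·5^1 = 3 − 10 = -7.
Assume h_r = 3^r − 2·5^r for some r ≥ 1.
Then h_{r+1} = 3h_r − 4·5^r = 3·(3^r − 2·5^r) − 4·5^r = 3^{r+1} − 6·5^r − 4·5^r = 3^{r+1} − 10·5^r = 3^{r+1} − 2·5^{r+1}.
Hence h_n = 3^n − 2·5^n for every n ≥ 1, by induction.

h_n = 3^n − 2·5^n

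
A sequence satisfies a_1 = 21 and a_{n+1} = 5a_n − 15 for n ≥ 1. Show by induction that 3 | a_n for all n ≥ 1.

Base case: a_1 = 21 = 3·7, so 3 | a_1.
Assume 3 | a_j, so a_j = 3t for some integer t.
Then a_{j+1} = 5a_j − 15 = 5·(3t) − 15 = 3(5t − 5), so 3 | a_{j+1}.
This completes the inductive step, so 3 | a_n for all n ≥ 1.

3 | a_n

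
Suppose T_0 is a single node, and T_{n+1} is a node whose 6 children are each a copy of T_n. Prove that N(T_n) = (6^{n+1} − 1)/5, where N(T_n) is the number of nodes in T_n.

Base case: N(T_0) = 1, and (6^{0+1} − 1)/5 = 1.
Assume N(T_k) = (6^{k+1} − 1)/5.
Then N(T_{k+1}) = 1 + 6N(T_k) = 1 + 6·(6^{k+1} − 1)/5 = 1 + (6^{k+2} − 6)/5 = (5 + 6^{k+2} − 6)/5 = (6^{k+2} − 1)/5.
This completes the inductive step, so N(T_n) = (6^{n+1} − 1)/5 for all n ≥ 0.

N(T_n) = (6^{n+1} − 1)/5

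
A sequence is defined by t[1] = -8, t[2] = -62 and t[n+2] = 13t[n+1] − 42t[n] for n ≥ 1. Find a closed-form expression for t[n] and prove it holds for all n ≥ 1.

Claim: t[n] = 6^n − 2·7^n.

Base cases: t[1] = -8 and 6^1 − 2·7^1 = -8; t[2] = -62 and 6^2 − 2·7^2 = -62.
Assume t[i] = 6^i − 2·7^i for all 1 ≤ i ≤ j, where j ≥ 2.
Then t[j+1] = 13t[j] − 42t[j−1] = 13·(6^j − 2·7^j) − 42·(6^{j−1} − 2·7^{j−1}) = (13·6 − 42)6^{j−1} − 2·(13·7 − 42)7^{j−1} = 36·6^{j−1} − 98·7^{j−1} = 6^{j+1} − 2·7^{j+1}.
By strong induction, t[n] = 6^n − 2·7^n for all n ≥ 1.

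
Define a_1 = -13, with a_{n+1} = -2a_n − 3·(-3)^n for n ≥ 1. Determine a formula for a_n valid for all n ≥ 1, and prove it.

Claim: a_n = 2·(-2)^n + 3·(-3)^n.

Base case: a_1 = -13, and 2·(-2)^1 + 3·(-3)^1 = -4 − 9 = -13.
Assume a_j = 2·(-2)^j + 3·(-3)^j for some j ≥ 1.
Then a_{j+1} = -2a_j − 3·(-3)^j = -2·(2·(-2)^j + 3·(-3)^j) − 3·(-3)^j = 2·(-2)^{j+1} − 6·(-3)^j − 3·(-3)^j = 2·(-2)^{j+1} − 9·(-3)^j = 2·(-2)^{j+1} + 3·(-3)^{j+1}.
By induction, a_n = 2·(-2)^n + 3·(-3)^n for all n ≥ 1.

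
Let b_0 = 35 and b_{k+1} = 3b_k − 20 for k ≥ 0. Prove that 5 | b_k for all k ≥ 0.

Base case: b_0 = 35 = 5·7, so 5 | b_0.
Assume 5 | b_j, so b_j = 5t for some integer t.
Then b_{j+1} = 3b_j − 20 = 3·(5t) − 20 = 5(3t − 4), so 5 | b_{j+1}.
So the property holds for j+1, and by induction 5 | b_k for all k ≥ 0.

5 | b_k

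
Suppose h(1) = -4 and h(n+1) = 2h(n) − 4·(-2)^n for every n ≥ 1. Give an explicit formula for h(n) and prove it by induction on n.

Claim: h(n) = -2^n + (-2)^n.

Base case: h(1) = -4, and -2^1 + (-2)^1 = -2 − 2 = -4.
Assume h(k) = -2^k + (-2)^k for some k ≥ 1.
Then h(k+1) = 2h(k) − 4·(-2)^k = 2·(-2^k + (-2)^k) − 4·(-2)^k = -2^{k+1} + 2·(-2)^k − 4·(-2)^k = -2^{k+1} − 2·(-2)^k = -2^{k+1} + (-2)^{k+1}.
By induction, h(n) = -2^n + (-2)^n for all n ≥ 1.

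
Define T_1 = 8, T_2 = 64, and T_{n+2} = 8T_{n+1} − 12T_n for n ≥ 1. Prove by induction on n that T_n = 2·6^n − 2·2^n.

Base cases: T_1 = 8 and 2·6^1 − 2·2^1 = 8; T_2 = 64 and 2·6^2 − 2·2^2 = 64.
Assume T_j = 2·6^j − 2·2^j for all 1 ≤ j ≤ m, where m ≥ 2.
Then T_{m+1} = 8T_m − 12T_{m−1} = 8·(2·6^m − 2·2^m) − 12·(2·6^{m−1} − 2·2^{m−1}) = 2·(8·6 − 12)6^{m−1} − 2·(8·2 − 12)2^{m−1} = 72·6^{m−1} − 8·2^{m−1} = 2·6^{m+1} − 2·2^{m+1}.
So the formula holds for m+1, and by strong induction T_n = 2·6^n − 2·2^n for all n ≥ 1.

T_n = 2·6^n − 2·2^n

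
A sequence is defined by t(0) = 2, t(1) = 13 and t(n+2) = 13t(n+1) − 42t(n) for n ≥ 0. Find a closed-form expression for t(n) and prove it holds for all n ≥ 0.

Claim: t(n) = 7^n + 6^n.

Base cases: t(0) = 2 and 7^0 + 6^0 = 2; t(1) = 13 and 7^1 + 6^1 = 13.
Assume t(j) = 7^j + 6^j for all 0 ≤ j ≤ k, where k ≥ 1.
Then t(k+1) = 13t(k) − 42t(k−1) = 13·(7^k + 6^k) − 42·(7^{k−1} + 6^{k−1}) = (13·7 − 42)7^{k−1} + (13·6 − 42)6^{k−1} = 49·7^{k−1} + 36·6^{k−1} = 7^{k+1} + 6^{k+1}.
This completes the inductive step, so t(n) = 7^n + 6^n for all n ≥ 0.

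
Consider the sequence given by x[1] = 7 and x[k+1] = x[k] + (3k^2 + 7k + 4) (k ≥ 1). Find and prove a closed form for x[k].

Claim: x[k] = k^3 + 2k^2 + k + 3.

Base case: x[1] = 7, and 1^3 + 2·1^2 + 1 + 3 = 7.
Assume x[j] = j^3 + 2j^2 + j + 3.
Then x[j+1] = x[j] + (3j^2 + 7j + 4) = (j^3 + 2j^2 + j + 3) + (3j^2 + 7j + 4) = j^3 + 5j^2 + 8j + 7,
and (j+1)^3 + 2·(j+1)^2 + (j+1) + 3 = j^3 + 5j^2 + 8j + 7.
By induction, x[k] = k^3 + 2k^2 + k + 3 for all k ≥ 1.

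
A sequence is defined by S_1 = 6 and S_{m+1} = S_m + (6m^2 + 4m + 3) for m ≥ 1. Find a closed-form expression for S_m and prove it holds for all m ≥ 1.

Claim: S_m = 2m^3 − m^2 + 2m + 3.

Base case: S_1 = 6, and 2·1^3 − 1^2 + 2·1 + 3 = 6.
Assume S_j = 2j^3 − j^2 + 2j + 3.
Then S_{j+1} = S_j + (6j^2 + 4j + 3) = (2j^3 − j^2 + 2j + 3) + (6j^2 + 4j + 3) = 2j^3 + 5j^2 + 6j + 6,
and 2·(j+1)^3 − (j+1)^2 + 2·(j+1) + 3 = 2j^3 + 5j^2 + 6j + 6.
This completes the inductive step, so S_m = 2m^3 − m^2 + 2m + 3 for all m ≥ 1.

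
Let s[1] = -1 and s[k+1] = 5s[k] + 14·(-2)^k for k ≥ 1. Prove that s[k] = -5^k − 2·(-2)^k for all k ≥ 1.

Base case: s[1] = -1, and -5^1 − 2·(-2)^1 = -5 + 4 = -1.
Assume s[j] = -5^j − 2·(-2)^j for some j ≥ 1.
Then s[j+1] = 5s[j] + 14·(-2)^j = 5·(-5^j − 2·(-2)^j) + 14·(-2)^j = -5^{j+1} − 10·(-2)^j + 14·(-2)^j = -5^{j+1} + 4·(-2)^j = -5^{j+1} − 2·(-2)^{j+1}.
So the formula holds for j+1, and by induction s[k] = -5^k − 2·(-2)^k for all k ≥ 1.

s[k] = -5^k − 2·(-2)^k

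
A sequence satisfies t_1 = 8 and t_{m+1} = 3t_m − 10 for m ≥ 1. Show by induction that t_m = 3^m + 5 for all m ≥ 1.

Base case: t_1 = 8, and 3^1 + 5 = 3 + 5 = 8.
Assume t_r = 3^r + 5 for some r ≥ 1.
Then t_{r+1} = 3t_r − 10 = 3·(3^r + 5) − 10 = 3^{r+1} + 15 − 10 = 3^{r+1} + 5.
So the formula holds for r+1, and by induction t_m = 3^m + 5 for all m ≥ 1.

t_m = 3^m + 5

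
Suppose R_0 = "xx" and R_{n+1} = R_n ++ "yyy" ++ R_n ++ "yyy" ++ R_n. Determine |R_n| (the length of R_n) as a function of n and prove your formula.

Claim: |R_n| = 5·3^n − 3.

Base case: |R_0| = 2, and 5·3^0 − 3 = 2.
Assume |R_m| = 5·3^m − 3.
Then |R_{m+1}| = 3|R_m| + 6 = 3(5·3^m − 3) + 6 = 5·3^{m+1} − 9 + 6 = 5·3^{m+1} − 3.
This completes the inductive step, so |R_n| = 5·3^n − 3 for all n ≥ 0.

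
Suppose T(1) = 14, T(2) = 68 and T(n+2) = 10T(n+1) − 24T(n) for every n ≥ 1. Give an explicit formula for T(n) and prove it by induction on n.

Claim: T(n) = 2·4^n + 6^n.

Base cases: T(1) = 14 and 2·4^1 + 6^1 = 14; T(2) = 68 and 2·4^2 + 6^2 = 68.
Assume T(j) = 2·4^j + 6^j for all 1 ≤ j ≤ k, where k ≥ 2.
Then T(k+1) = 10T(k) − 24T(k−1) = 10·(2·4^k + 6^k) − 24·(2·4^{k−1} + 6^{k−1}) = 2·(10·4 − 24)4^{k−1} + (10·6 − 24)6^{k−1} = 32·4^{k−1} + 36·6^{k−1} = 2·4^{k+1} + 6^{k+1}.
So the formula holds for k+1, and by strong induction T(n) = 2·4^n + 6^n for all n ≥ 1.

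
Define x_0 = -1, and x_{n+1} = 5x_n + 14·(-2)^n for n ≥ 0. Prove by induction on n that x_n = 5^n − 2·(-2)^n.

Base case: x_0 = -1, and 5^0 − 2·(-2)^0 = 1 − 2 = -1.
Assume x_k = 5^k − 2·(-2)^k for some k ≥ 0.
Then x_{k+1} = 5x_k + 14·(-2)^k = 5·(5^k − 2·(-2)^k) + 14·(-2)^k = 5^{k+1} − 10·(-2)^k + 14·(-2)^k = 5^{k+1} + 4·(-2)^k = 5^{k+1} − 2·(-2)^{k+1}.
Hence x_n = 5^n − 2·(-2)^n for every n ≥ 0, by induction.

x_n = 5^n − 2·(-2)^n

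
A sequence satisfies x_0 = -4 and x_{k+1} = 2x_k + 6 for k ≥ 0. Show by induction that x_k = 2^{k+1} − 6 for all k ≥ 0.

Base case: x_0 = -4, and 2^{0+1} − 6 = 2 − 6 = -4.
Assume x_m = 2^{m+1} − 6 for some m ≥ 0.
Then x_{m+1} = 2x_m + 6 = 2·(2^{m+1} − 6) + 6 = 2^{m+2} − 12 + 6 = 2^{m+2} − 6.
Hence x_k = 2^{k+1} − 6 for every k ≥ 0, by induction.

x_k = 2^{k+1} − 6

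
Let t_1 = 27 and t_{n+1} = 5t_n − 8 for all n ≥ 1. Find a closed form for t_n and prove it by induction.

Claim: t_n = 5^{n+1} + 2.

Base case: t_1 = 27, and 5^{1+1} + 2 = 25 + 2 = 27.
Assume t_r = 5^{r+1} + 2 for some r ≥ 1.
Then t_{r+1} = 5t_r − 8 = 5·(5^{r+1} + 2) − 8 = 5^{r+2} + 10 − 8 = 5^{r+2} + 2.
By induction, t_n = 5^{n+1} + 2 for all n ≥ 1.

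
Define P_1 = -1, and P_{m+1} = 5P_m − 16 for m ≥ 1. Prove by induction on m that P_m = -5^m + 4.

Base case: P_1 = -1, and -5^1 + 4 = -5 + 4 = -1.
Assume P_r = -5^r + 4 for some r ≥ 1.
Then P_{r+1} = 5P_r − 16 = 5·(-5^r + 4) − 16 = -5^{r+1} + 20 − 16 = -5^{r+1} + 4.
By induction, P_m = -5^m + 4 for all m ≥ 1.

P_m = -5^m + 4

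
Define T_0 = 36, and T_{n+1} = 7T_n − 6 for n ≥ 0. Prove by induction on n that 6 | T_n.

Base case: T_0 = 36 = 6·6, so 6 | T_0.
Assume 6 | T_k, so T_k = 6t for some integer t.
Then T_{k+1} = 7T_k − 6 = 7·(6t) − 6 = 6(7t − 1), so 6 | T_{k+1}.
So the property holds for k+1, and by induction 6 | T_n for all n ≥ 0.

6 | T_n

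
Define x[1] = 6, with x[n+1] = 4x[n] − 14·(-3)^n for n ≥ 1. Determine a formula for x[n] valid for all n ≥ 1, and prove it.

Claim: x[n] = 3·4^n + 2·(-3)^n.

Base case: x[1] = 6, and 3·4^1 + 2·(-3)^1 = 12 − 6 = 6.
Assume x[m] = 3·4^m + 2·(-3)^m for some m ≥ 1.
Then x[m+1] = 4x[m] − 14·(-3)^m = 4·(3·4^m + 2·(-3)^m) − 14·(-3)^m = 3·4^{m+1} + 8·(-3)^m − 14·(-3)^m = 3·4^{m+1} − 6·(-3)^m = 3·4^{m+1} + 2·(-3)^{m+1}.
This completes the inductive step, so x[n] = 3·4^n + 2·(-3)^n for all n ≥ 1.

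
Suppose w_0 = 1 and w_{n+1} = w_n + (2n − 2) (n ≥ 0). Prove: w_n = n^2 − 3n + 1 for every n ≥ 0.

Base case: w_0 = 1, and 0^2 − 3·0 + 1 = 1.
Assume w_r = r^2 − 3r + 1.
Then w_{r+1} = w_r + (2r − 2) = (r^2 − 3r + 1) + (2r − 2) = r^2 − r − 1,
and (r+1)^2 − 3·(r+1) + 1 = r^2 − r − 1.
This completes the inductive step, so w_n = n^2 − 3n + 1 for all n ≥ 0.

w_n = n^2 − 3n + 1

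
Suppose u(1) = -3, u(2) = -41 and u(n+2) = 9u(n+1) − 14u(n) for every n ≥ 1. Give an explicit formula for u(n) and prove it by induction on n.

Claim: u(n) = -7^n + 2·2^n.

Base cases: u(1) = -3 and -7^1 + 2·2^1 = -3; u(2) = -41 and -7^2 + 2·2^2 = -41.
Assume u(i) = -7^i + 2·2^i for all 1 ≤ i ≤ j, where j ≥ 2.
Then u(j+1) = 9u(j) − 14u(j−1) = 9·(-7^j + 2·2^j) − 14·(-7^{j−1} + 2·2^{j−1}) = -(9·7 − 14)7^{j−1} + 2·(9·2 − 14)2^{j−1} = -49·7^{j−1} + 8·2^{j−1} = -7^{j+1} + 2·2^{j+1}.
Hence u(n) = -7^n + 2·2^n for every n ≥ 1, by strong induction.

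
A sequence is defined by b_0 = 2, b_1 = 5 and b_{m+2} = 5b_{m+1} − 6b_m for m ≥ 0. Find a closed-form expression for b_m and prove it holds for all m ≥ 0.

Claim: b_m = 2^m + 3^m.

Base cases: b_0 = 2 and 2^0 + 3^0 = 2; b_1 = 5 and 2^1 + 3^1 = 5.
Assume b_j = 2^j + 3^j for all 0 ≤ j ≤ r, where r ≥ 1.
Then b_{r+1} = 5b_r − 6b_{r−1} = 5·(2^r + 3^r) − 6·(2^{r−1} + 3^{r−1}) = (5·2 − 6)2^{r−1} + (5·3 − 6)3^{r−1} = 4·2^{r−1} + 9·3^{r−1} = 2^{r+1} + 3^{r+1}.
So the formula holds for r+1, and by strong induction b_m = 2^m + 3^m for all m ≥ 0.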